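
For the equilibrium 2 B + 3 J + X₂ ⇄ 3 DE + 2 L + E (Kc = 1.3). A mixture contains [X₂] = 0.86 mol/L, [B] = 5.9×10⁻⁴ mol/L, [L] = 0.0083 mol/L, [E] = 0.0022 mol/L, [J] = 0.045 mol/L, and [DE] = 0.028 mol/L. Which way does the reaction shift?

Qc = [DE]³·[L]²·[E] / ([B]²·[J]³·[X₂]) = (0.028)³·(0.0083)²·(0.0022) / ((5.9×10⁻⁴)²·(0.045)³·(0.86)) = 0.12
Qc = 0.12 < Kc = 1.3, so the forward reaction proceeds.

forward (toward products)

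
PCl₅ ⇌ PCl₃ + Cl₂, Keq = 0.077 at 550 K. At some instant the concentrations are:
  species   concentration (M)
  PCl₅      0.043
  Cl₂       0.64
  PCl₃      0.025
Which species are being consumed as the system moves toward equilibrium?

PCl₃, Cl₂ (products)

Q = [PCl₃]·[Cl₂] / [PCl₅] = (0.025)·(0.64) / (0.043) = 0.37
Q = 0.37 > Keq = 0.077: net reverse reaction.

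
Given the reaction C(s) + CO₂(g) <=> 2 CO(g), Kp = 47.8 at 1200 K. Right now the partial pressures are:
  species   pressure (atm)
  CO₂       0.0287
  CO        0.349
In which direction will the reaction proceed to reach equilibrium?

toward products

(C is a pure solid — omitted from Qp.)
Qp = P(CO)² / P(CO₂) = (0.349)² / (0.0287) = 4.24
Qp = 4.24 < Kp = 47.8, so the forward reaction proceeds.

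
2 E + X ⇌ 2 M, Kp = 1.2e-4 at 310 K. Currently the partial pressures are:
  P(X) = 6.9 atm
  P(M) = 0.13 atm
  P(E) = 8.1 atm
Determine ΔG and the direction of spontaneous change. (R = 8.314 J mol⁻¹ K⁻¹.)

Qp = P(M)² / (P(E)²·P(X)) = (0.13)² / ((8.1)²·(6.9)) = 3.73e-5
ΔG = RT ln(Qp/Kp) = (8.314 J mol⁻¹ K⁻¹)(310 K) × ln(3.73e-5/1.2e-4)
   = (2.577 kJ/mol)(-1.168) = -3.01 kJ/mol
ΔG < 0, so the forward reaction is spontaneous (proceeds forward).

ΔG = -3.01 kJ/mol; the forward reaction is spontaneous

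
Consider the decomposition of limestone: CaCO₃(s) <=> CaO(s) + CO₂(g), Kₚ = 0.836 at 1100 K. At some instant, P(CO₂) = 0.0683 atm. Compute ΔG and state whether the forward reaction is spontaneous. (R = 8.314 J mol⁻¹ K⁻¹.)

ΔG = -22.9 kJ/mol; the forward reaction is spontaneous

(CaCO₃, CaO are pure solids — omitted from Qₚ.)
Qₚ = P(CO₂) = 0.0683
ΔG = RT ln(Qₚ/Kₚ) = (8.314 J mol⁻¹ K⁻¹)(1100 K) × ln(0.0683/0.836)
   = (9.145 kJ/mol)(-2.505) = -22.9 kJ/mol
ΔG < 0, so the forward reaction is spontaneous (proceeds forward).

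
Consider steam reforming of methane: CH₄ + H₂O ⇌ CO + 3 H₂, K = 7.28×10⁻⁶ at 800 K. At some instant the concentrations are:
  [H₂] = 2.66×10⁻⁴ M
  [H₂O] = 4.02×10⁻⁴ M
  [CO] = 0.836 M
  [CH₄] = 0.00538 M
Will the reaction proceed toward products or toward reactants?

Q = [CO]·[H₂]³ / ([CH₄]·[H₂O]) = (0.836)·(2.66×10⁻⁴)³ / ((0.00538)·(4.02×10⁻⁴)) = 7.28×10⁻⁶
Q = 7.28×10⁻⁶ = K, so the system is already at equilibrium.

neither direction; the system is at equilibrium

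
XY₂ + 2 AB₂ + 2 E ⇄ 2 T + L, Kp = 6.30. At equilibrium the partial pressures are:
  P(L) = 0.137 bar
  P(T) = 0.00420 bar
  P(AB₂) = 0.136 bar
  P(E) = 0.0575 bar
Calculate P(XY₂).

P(XY₂) = 0.00627 bar

At equilibrium, Kp = P(T)²·P(L) / (P(XY₂)·P(AB₂)²·P(E)²) = 6.30.
(0.00420)²·(0.137) / ((P(XY₂))·(0.136)²·(0.0575)²) = 6.30
P(XY₂) = 0.00627 bar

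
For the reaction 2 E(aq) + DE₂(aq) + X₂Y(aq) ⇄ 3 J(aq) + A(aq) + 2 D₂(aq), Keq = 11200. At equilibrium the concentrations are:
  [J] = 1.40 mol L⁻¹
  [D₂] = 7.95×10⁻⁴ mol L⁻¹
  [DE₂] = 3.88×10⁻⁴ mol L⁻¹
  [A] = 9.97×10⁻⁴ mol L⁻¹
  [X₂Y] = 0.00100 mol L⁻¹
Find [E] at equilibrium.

At equilibrium, Keq = [J]³·[A]·[D₂]² / ([E]²·[DE₂]·[X₂Y]) = 11200.
(1.40)³·(9.97×10⁻⁴)·(7.95×10⁻⁴)² / (([E])²·(3.88×10⁻⁴)·(0.00100)) = 11200
[E]² = 3.98×10⁻⁷ ⇒ [E] = 6.31×10⁻⁴ mol L⁻¹

[E] = 6.31×10⁻⁴ mol L⁻¹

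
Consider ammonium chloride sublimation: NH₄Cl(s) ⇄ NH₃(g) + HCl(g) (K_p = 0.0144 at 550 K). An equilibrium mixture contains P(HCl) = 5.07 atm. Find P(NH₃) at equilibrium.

(NH₄Cl is a pure solid — omitted from K_p.)
At equilibrium, K_p = P(NH₃)·P(HCl) = 0.0144.
(P(NH₃))·(5.07) = 0.0144
P(NH₃) = 0.00284 atm

P(NH₃) = 0.00284 atm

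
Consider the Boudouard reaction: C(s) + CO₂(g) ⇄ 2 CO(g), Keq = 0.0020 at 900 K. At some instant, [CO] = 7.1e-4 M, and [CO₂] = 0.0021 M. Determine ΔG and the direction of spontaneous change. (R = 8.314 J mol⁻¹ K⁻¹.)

ΔG = -15.9 kJ/mol; the forward reaction is spontaneous

(C is a pure solid — omitted from Q.)
Q = [CO]² / [CO₂] = (7.1e-4)² / (0.0021) = 2.40e-4
ΔG = RT ln(Q/Keq) = (8.314 J mol⁻¹ K⁻¹)(900 K) × ln(2.40e-4/0.0020)
   = (7.483 kJ/mol)(-2.120) = -15.9 kJ/mol
ΔG < 0, so the forward reaction is spontaneous (proceeds forward).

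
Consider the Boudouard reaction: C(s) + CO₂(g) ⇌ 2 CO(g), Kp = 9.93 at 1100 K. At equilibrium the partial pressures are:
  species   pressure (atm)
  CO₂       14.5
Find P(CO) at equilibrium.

P(CO) = 12.0 atm

(C is a pure solid — omitted from Kp.)
At equilibrium, Kp = P(CO)² / P(CO₂) = 9.93.
(P(CO))² / (14.5) = 9.93
P(CO)² = 144 ⇒ P(CO) = 12.0 atm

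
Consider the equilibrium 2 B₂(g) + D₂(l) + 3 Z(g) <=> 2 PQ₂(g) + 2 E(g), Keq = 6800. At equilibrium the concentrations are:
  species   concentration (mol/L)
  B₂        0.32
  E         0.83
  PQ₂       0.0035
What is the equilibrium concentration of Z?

[Z] = 0.0023 mol/L

(D₂ is a pure liquid — omitted from Keq.)
At equilibrium, Keq = [PQ₂]²·[E]² / ([B₂]²·[Z]³) = 6800.
(0.0035)²·(0.83)² / ((0.32)²·([Z])³) = 6800
[Z]³ = 1.21×10⁻⁸ ⇒ [Z] = 0.0023 mol/L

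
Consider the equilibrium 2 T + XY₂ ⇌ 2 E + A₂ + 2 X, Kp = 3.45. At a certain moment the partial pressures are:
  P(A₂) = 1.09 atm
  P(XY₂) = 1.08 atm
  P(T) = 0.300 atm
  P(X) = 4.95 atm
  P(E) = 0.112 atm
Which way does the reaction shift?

neither direction; the system is at equilibrium

Qp = P(E)²·P(A₂)·P(X)² / (P(T)²·P(XY₂)) = (0.112)²·(1.09)·(4.95)² / ((0.300)²·(1.08)) = 3.45
Qp = 3.45 = Kp, so the system is already at equilibrium.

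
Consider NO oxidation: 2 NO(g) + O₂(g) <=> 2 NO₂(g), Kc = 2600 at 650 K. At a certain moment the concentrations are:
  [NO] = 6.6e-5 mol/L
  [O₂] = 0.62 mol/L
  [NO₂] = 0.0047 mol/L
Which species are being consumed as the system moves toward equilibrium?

NO₂ (products)

Qc = [NO₂]² / ([NO]²·[O₂]) = (0.0047)² / ((6.6e-5)²·(0.62)) = 8200
Qc = 8200 > Kc = 2600: net reverse reaction.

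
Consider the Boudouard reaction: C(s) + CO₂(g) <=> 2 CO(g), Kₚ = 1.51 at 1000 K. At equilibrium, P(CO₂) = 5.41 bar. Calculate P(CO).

(C is a pure solid — omitted from Kₚ.)
At equilibrium, Kₚ = P(CO)² / P(CO₂) = 1.51.
(P(CO))² / (5.41) = 1.51
P(CO)² = 8.17 ⇒ P(CO) = 2.86 bar

P(CO) = 2.86 bar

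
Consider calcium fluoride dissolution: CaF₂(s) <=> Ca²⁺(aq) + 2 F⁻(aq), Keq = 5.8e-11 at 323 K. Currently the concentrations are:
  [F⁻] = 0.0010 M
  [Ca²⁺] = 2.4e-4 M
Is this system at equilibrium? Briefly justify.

(CaF₂ is a pure solid — omitted from Q.)
Q = [Ca²⁺]·[F⁻]² = (2.4e-4)·(0.0010)² = 2.4e-10
Q = 2.4e-10 > Keq = 5.8e-11: net reverse reaction.

no; Q > K, reaction proceeds in reverse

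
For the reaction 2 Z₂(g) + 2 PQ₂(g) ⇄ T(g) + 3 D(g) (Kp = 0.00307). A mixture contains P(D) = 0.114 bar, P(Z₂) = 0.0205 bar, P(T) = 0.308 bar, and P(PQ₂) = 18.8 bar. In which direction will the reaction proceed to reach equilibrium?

Qp = P(T)·P(D)³ / (P(Z₂)²·P(PQ₂)²) = (0.308)·(0.114)³ / ((0.0205)²·(18.8)²) = 0.00307
Qp = 0.00307 = Kp, so the system is already at equilibrium.

no net change (already at equilibrium)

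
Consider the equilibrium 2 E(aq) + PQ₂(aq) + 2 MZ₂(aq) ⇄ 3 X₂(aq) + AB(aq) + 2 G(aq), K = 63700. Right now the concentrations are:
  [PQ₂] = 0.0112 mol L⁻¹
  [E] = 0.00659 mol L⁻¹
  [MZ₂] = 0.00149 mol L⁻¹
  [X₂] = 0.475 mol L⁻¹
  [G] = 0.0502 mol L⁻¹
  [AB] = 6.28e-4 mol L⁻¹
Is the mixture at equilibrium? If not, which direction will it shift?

no; Q > K, reaction proceeds in reverse

Q = [X₂]³·[AB]·[G]² / ([E]²·[PQ₂]·[MZ₂]²) = (0.475)³·(6.28e-4)·(0.0502)² / ((0.00659)²·(0.0112)·(0.00149)²) = 1.57e5
Q = 1.57e5 > K = 63700: net reverse reaction.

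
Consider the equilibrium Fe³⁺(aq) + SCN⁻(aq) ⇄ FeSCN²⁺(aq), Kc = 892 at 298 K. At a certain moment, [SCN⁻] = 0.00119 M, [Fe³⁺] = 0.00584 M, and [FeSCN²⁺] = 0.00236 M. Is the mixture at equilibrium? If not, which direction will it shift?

no; Q < K, reaction proceeds forward

Qc = [FeSCN²⁺] / ([Fe³⁺]·[SCN⁻]) = (0.00236) / ((0.00584)·(0.00119)) = 340
Qc = 340 < Kc = 892: net forward reaction.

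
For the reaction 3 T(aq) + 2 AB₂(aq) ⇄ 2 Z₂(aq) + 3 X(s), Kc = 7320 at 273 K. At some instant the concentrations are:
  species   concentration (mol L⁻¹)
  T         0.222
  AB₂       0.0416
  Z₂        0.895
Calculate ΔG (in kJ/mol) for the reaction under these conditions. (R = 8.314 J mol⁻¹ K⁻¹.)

(X is a pure solid — omitted from Qc.)
Qc = [Z₂]² / ([T]³·[AB₂]²) = (0.895)² / ((0.222)³·(0.0416)²) = 42300
ΔG = RT ln(Qc/Kc) = (8.314 J mol⁻¹ K⁻¹)(273 K) × ln(42300/7320)
   = (2.270 kJ/mol)(1.754) = 3.98 kJ/mol
ΔG > 0, so the forward reaction is non-spontaneous (proceeds in reverse).

ΔG = 3.98 kJ/mol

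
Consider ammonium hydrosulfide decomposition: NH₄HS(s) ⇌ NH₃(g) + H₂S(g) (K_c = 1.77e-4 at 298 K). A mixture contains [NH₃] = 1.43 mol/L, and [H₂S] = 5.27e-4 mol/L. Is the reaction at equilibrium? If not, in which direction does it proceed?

in the reverse direction

(NH₄HS is a pure solid — omitted from Q_c.)
Q_c = [NH₃]·[H₂S] = (1.43)·(5.27e-4) = 7.54e-4
Q_c = 7.54e-4 > K_c = 1.77e-4, so the reverse reaction proceeds.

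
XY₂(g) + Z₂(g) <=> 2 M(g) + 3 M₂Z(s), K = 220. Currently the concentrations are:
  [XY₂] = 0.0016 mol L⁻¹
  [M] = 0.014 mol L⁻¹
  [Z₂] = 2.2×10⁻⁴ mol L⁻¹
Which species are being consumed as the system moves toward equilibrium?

(M₂Z is a pure solid — omitted from Q.)
Q = [M]² / ([XY₂]·[Z₂]) = (0.014)² / ((0.0016)·(2.2×10⁻⁴)) = 560
Q = 560 > K = 220: net reverse reaction.

M, M₂Z (products)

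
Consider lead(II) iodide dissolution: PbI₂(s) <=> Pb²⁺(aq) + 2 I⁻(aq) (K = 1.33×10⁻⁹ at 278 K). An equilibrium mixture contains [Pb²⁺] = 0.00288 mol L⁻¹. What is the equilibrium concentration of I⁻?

[I⁻] = 6.80×10⁻⁴ mol L⁻¹

(PbI₂ is a pure solid — omitted from K.)
At equilibrium, K = [Pb²⁺]·[I⁻]² = 1.33×10⁻⁹.
(0.00288)·([I⁻])² = 1.33×10⁻⁹
[I⁻]² = 4.62×10⁻⁷ ⇒ [I⁻] = 6.80×10⁻⁴ mol L⁻¹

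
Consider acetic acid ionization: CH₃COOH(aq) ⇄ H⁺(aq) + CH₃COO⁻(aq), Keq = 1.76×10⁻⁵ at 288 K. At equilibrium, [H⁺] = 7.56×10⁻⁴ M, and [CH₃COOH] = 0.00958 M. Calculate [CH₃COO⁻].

At equilibrium, Keq = [H⁺]·[CH₃COO⁻] / [CH₃COOH] = 1.76×10⁻⁵.
(7.56×10⁻⁴)·([CH₃COO⁻]) / (0.00958) = 1.76×10⁻⁵
[CH₃COO⁻] = 2.23×10⁻⁴ M

[CH₃COO⁻] = 2.23×10⁻⁴ M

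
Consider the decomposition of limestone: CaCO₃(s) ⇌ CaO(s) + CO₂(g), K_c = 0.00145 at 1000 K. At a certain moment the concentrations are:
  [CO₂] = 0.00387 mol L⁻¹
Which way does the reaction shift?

to the left

(CaCO₃, CaO are pure solids — omitted from Q_c.)
Q_c = [CO₂] = 0.00387
Q_c = 0.00387 > K_c = 0.00145, so the reverse reaction proceeds.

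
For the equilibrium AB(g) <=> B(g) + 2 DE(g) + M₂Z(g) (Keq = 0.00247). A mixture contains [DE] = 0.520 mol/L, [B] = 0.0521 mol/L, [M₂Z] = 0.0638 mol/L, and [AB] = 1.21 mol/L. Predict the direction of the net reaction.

Q = [B]·[DE]²·[M₂Z] / [AB] = (0.0521)·(0.520)²·(0.0638) / (1.21) = 7.43×10⁻⁴
Q = 7.43×10⁻⁴ < Keq = 0.00247, so the forward reaction proceeds.

in the forward direction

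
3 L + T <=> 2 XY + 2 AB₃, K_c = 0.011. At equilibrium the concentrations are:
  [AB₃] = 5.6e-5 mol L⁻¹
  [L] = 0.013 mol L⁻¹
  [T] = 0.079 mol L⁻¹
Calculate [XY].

At equilibrium, K_c = [XY]²·[AB₃]² / ([L]³·[T]) = 0.011.
([XY])²·(5.6e-5)² / ((0.013)³·(0.079)) = 0.011
[XY]² = 0.609 ⇒ [XY] = 0.78 mol L⁻¹

[XY] = 0.78 mol L⁻¹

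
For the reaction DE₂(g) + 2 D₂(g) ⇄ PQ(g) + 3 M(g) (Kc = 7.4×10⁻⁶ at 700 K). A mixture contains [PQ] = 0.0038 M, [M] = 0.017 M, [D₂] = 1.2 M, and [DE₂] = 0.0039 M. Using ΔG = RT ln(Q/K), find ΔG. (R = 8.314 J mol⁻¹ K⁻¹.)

Qc = [PQ]·[M]³ / ([DE₂]·[D₂]²) = (0.0038)·(0.017)³ / ((0.0039)·(1.2)²) = 3.32×10⁻⁶
ΔG = RT ln(Qc/Kc) = (8.314 J mol⁻¹ K⁻¹)(700 K) × ln(3.32×10⁻⁶/7.4×10⁻⁶)
   = (5.820 kJ/mol)(-0.8015) = -4.66 kJ/mol
ΔG < 0, so the forward reaction is spontaneous (proceeds forward).

ΔG = -4.66 kJ/mol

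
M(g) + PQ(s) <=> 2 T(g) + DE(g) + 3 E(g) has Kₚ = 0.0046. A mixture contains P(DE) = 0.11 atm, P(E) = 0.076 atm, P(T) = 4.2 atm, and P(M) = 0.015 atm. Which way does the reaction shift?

to the left

(PQ is a pure solid — omitted from Qₚ.)
Qₚ = P(T)²·P(DE)·P(E)³ / P(M) = (4.2)²·(0.11)·(0.076)³ / (0.015) = 0.057
Qₚ = 0.057 > Kₚ = 0.0046, so the reverse reaction proceeds.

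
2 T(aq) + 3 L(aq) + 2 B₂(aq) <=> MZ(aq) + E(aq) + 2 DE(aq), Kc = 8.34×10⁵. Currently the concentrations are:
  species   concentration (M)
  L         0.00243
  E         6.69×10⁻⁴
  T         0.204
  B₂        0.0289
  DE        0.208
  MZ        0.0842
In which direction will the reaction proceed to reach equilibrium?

reverse (toward reactants)

Qc = [MZ]·[E]·[DE]² / ([T]²·[L]³·[B₂]²) = (0.0842)·(6.69×10⁻⁴)·(0.208)² / ((0.204)²·(0.00243)³·(0.0289)²) = 4.89×10⁶
Qc = 4.89×10⁶ > Kc = 8.34×10⁵, so the reverse reaction proceeds.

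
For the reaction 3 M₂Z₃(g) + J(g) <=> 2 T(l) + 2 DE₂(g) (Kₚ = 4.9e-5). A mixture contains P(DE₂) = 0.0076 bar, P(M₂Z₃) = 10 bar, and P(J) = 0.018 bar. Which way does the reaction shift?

toward products

(T is a pure liquid — omitted from Qₚ.)
Qₚ = P(DE₂)² / (P(M₂Z₃)³·P(J)) = (0.0076)² / ((10)³·(0.018)) = 3.2e-6
Qₚ = 3.2e-6 < Kₚ = 4.9e-5, so the forward reaction proceeds.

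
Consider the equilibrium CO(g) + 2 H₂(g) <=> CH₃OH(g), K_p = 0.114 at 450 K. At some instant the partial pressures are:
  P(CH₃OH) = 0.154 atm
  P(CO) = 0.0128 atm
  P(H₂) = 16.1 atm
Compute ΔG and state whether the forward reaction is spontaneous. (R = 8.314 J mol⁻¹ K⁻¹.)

Q_p = P(CH₃OH) / (P(CO)·P(H₂)²) = (0.154) / ((0.0128)·(16.1)²) = 0.0464
ΔG = RT ln(Q_p/K_p) = (8.314 J mol⁻¹ K⁻¹)(450 K) × ln(0.0464/0.114)
   = (3.741 kJ/mol)(-0.8989) = -3.36 kJ/mol
ΔG < 0, so the forward reaction is spontaneous (proceeds forward).

ΔG = -3.36 kJ/mol; the forward reaction is spontaneous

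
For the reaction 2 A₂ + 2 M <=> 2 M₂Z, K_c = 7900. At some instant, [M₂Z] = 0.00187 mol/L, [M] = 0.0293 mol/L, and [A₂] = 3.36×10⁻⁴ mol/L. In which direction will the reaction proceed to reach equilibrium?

Q_c = [M₂Z]² / ([A₂]²·[M]²) = (0.00187)² / ((3.36×10⁻⁴)²·(0.0293)²) = 36100
Q_c = 36100 > K_c = 7900, so the reverse reaction proceeds.

in the reverse direction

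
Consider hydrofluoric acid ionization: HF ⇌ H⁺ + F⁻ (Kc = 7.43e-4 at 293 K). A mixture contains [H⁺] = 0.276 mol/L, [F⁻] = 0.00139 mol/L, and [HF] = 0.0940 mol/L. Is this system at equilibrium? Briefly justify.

no; Q > K, reaction proceeds in reverse

Qc = [H⁺]·[F⁻] / [HF] = (0.276)·(0.00139) / (0.0940) = 0.00408
Qc = 0.00408 > Kc = 7.43e-4: net reverse reaction.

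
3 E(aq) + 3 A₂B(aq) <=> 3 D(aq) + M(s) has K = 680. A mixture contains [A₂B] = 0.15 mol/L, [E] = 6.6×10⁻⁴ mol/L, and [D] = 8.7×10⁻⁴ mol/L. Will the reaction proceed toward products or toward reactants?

(M is a pure solid — omitted from Q.)
Q = [D]³ / ([E]³·[A₂B]³) = (8.7×10⁻⁴)³ / ((6.6×10⁻⁴)³·(0.15)³) = 680
Q = 680 = K, so the system is already at equilibrium.

neither direction; the system is at equilibrium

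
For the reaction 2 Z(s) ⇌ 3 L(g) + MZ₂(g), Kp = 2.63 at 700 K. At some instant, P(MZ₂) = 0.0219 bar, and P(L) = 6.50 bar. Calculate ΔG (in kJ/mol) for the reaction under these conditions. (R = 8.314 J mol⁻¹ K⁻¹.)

ΔG = 4.81 kJ/mol

(Z is a pure solid — omitted from Qp.)
Qp = P(L)³·P(MZ₂) = (6.50)³·(0.0219) = 6.01
ΔG = RT ln(Qp/Kp) = (8.314 J mol⁻¹ K⁻¹)(700 K) × ln(6.01/2.63)
   = (5.820 kJ/mol)(0.8264) = 4.81 kJ/mol
ΔG > 0, so the forward reaction is non-spontaneous (proceeds in reverse).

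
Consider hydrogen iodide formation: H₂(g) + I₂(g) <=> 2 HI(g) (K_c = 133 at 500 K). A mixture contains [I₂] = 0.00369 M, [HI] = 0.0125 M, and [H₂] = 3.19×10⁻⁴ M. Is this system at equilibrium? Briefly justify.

yes, at equilibrium

Q_c = [HI]² / ([H₂]·[I₂]) = (0.0125)² / ((3.19×10⁻⁴)·(0.00369)) = 133
Q_c = 133 = K_c; the system is at equilibrium.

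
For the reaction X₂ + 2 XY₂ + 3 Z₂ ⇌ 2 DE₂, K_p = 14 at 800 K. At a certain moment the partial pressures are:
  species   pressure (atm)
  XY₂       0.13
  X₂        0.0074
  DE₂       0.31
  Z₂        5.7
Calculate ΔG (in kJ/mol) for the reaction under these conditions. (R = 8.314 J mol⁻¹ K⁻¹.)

ΔG = -8.09 kJ/mol

Q_p = P(DE₂)² / (P(X₂)·P(XY₂)²·P(Z₂)³) = (0.31)² / ((0.0074)·(0.13)²·(5.7)³) = 4.15
ΔG = RT ln(Q_p/K_p) = (8.314 J mol⁻¹ K⁻¹)(800 K) × ln(4.15/14)
   = (6.651 kJ/mol)(-1.216) = -8.09 kJ/mol
ΔG < 0, so the forward reaction is spontaneous (proceeds forward).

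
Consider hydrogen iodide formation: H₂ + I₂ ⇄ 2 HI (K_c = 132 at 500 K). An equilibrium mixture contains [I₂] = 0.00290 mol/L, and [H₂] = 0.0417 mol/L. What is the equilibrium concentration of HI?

At equilibrium, K_c = [HI]² / ([H₂]·[I₂]) = 132.
([HI])² / ((0.0417)·(0.00290)) = 132
[HI]² = 0.0160 ⇒ [HI] = 0.126 mol/L

[HI] = 0.126 mol/L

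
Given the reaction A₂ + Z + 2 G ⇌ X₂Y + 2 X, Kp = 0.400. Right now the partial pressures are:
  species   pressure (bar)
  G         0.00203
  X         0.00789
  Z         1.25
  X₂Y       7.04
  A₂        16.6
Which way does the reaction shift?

Qp = P(X₂Y)·P(X)² / (P(A₂)·P(Z)·P(G)²) = (7.04)·(0.00789)² / ((16.6)·(1.25)·(0.00203)²) = 5.13
Qp = 5.13 > Kp = 0.400, so the reverse reaction proceeds.

toward reactants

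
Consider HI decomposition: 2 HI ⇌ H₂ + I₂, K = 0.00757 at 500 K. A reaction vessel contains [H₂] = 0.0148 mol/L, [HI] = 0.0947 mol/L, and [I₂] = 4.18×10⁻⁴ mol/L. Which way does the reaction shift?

to the right

Q = [H₂]·[I₂] / [HI]² = (0.0148)·(4.18×10⁻⁴) / (0.0947)² = 6.90×10⁻⁴
Q = 6.90×10⁻⁴ < K = 0.00757, so the forward reaction proceeds.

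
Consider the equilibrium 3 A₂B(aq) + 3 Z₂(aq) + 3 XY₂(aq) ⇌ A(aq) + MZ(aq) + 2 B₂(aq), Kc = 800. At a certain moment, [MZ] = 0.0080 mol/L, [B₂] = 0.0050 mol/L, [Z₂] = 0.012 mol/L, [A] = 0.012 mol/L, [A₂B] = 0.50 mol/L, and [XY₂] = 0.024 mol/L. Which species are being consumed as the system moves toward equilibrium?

Qc = [A]·[MZ]·[B₂]² / ([A₂B]³·[Z₂]³·[XY₂]³) = (0.012)·(0.0080)·(0.0050)² / ((0.50)³·(0.012)³·(0.024)³) = 800
Qc = 800 = Kc; the system is at equilibrium.

none (at equilibrium)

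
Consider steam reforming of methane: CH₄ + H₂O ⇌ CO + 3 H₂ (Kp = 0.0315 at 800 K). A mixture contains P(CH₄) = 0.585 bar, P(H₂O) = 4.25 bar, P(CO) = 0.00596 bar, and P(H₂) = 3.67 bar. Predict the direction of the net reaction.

in the reverse direction

Qp = P(CO)·P(H₂)³ / (P(CH₄)·P(H₂O)) = (0.00596)·(3.67)³ / ((0.585)·(4.25)) = 0.118
Qp = 0.118 > Kp = 0.0315, so the reverse reaction proceeds.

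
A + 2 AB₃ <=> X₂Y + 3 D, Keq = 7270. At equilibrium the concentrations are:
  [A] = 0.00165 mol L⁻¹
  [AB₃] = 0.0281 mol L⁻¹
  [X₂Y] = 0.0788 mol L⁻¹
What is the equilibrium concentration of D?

At equilibrium, Keq = [X₂Y]·[D]³ / ([A]·[AB₃]²) = 7270.
(0.0788)·([D])³ / ((0.00165)·(0.0281)²) = 7270
[D]³ = 0.120 ⇒ [D] = 0.494 mol L⁻¹

[D] = 0.494 mol L⁻¹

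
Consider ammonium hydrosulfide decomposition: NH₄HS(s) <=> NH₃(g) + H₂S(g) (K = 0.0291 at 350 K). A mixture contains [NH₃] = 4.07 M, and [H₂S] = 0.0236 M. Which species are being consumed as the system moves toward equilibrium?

NH₃, H₂S (products)

(NH₄HS is a pure solid — omitted from Q.)
Q = [NH₃]·[H₂S] = (4.07)·(0.0236) = 0.0961
Q = 0.0961 > K = 0.0291: net reverse reaction.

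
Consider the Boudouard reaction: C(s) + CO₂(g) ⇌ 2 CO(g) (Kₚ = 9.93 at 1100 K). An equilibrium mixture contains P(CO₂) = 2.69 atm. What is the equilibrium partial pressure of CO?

(C is a pure solid — omitted from Kₚ.)
At equilibrium, Kₚ = P(CO)² / P(CO₂) = 9.93.
(P(CO))² / (2.69) = 9.93
P(CO)² = 26.7 ⇒ P(CO) = 5.17 atm

P(CO) = 5.17 atm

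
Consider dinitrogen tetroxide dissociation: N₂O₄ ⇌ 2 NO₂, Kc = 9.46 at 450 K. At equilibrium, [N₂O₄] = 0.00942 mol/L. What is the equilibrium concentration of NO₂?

[NO₂] = 0.299 mol/L

At equilibrium, Kc = [NO₂]² / [N₂O₄] = 9.46.
([NO₂])² / (0.00942) = 9.46
[NO₂]² = 0.0891 ⇒ [NO₂] = 0.299 mol/L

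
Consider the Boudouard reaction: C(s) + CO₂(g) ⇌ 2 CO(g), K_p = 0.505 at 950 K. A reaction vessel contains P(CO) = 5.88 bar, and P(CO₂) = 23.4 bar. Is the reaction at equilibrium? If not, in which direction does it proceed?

(C is a pure solid — omitted from Q_p.)
Q_p = P(CO)² / P(CO₂) = (5.88)² / (23.4) = 1.48
Q_p = 1.48 > K_p = 0.505, so the reverse reaction proceeds.

toward reactants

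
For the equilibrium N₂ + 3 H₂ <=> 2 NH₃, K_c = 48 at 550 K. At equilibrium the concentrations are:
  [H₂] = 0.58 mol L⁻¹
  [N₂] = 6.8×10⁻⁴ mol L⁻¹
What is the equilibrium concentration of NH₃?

At equilibrium, K_c = [NH₃]² / ([N₂]·[H₂]³) = 48.
([NH₃])² / ((6.8×10⁻⁴)·(0.58)³) = 48
[NH₃]² = 0.00637 ⇒ [NH₃] = 0.080 mol L⁻¹

[NH₃] = 0.080 mol L⁻¹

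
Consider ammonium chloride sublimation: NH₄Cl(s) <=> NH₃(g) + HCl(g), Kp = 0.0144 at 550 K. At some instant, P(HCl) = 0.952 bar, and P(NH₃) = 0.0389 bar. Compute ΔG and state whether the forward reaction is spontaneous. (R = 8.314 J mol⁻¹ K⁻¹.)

ΔG = 4.32 kJ/mol; the forward reaction is non-spontaneous

(NH₄Cl is a pure solid — omitted from Qp.)
Qp = P(NH₃)·P(HCl) = (0.0389)·(0.952) = 0.0370
ΔG = RT ln(Qp/Kp) = (8.314 J mol⁻¹ K⁻¹)(550 K) × ln(0.0370/0.0144)
   = (4.573 kJ/mol)(0.9437) = 4.32 kJ/mol
ΔG > 0, so the forward reaction is non-spontaneous (proceeds in reverse).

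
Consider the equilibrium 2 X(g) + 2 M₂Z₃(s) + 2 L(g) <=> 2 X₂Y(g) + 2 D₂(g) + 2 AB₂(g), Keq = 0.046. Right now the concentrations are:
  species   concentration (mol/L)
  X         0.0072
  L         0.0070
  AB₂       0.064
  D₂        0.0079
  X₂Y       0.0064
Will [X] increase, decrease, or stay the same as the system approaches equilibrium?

(M₂Z₃ is a pure solid — omitted from Q.)
Q = [X₂Y]²·[D₂]²·[AB₂]² / ([X]²·[L]²) = (0.0064)²·(0.0079)²·(0.064)² / ((0.0072)²·(0.0070)²) = 0.0041
Q = 0.0041 < Keq = 0.046: net forward reaction.
X is a reactant, so it decreases.

decrease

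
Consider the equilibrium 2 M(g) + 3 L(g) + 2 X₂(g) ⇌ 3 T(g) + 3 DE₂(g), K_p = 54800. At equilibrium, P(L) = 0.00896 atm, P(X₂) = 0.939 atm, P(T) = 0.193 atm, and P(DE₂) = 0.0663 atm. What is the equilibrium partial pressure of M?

P(M) = 0.00776 atm

At equilibrium, K_p = P(T)³·P(DE₂)³ / (P(M)²·P(L)³·P(X₂)²) = 54800.
(0.193)³·(0.0663)³ / ((P(M))²·(0.00896)³·(0.939)²) = 54800
P(M)² = 6.03e-5 ⇒ P(M) = 0.00776 atm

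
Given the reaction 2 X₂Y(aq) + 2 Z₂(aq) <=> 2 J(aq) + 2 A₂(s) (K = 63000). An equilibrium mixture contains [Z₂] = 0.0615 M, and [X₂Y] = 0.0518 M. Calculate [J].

[J] = 0.800 M

(A₂ is a pure solid — omitted from K.)
At equilibrium, K = [J]² / ([X₂Y]²·[Z₂]²) = 63000.
([J])² / ((0.0518)²·(0.0615)²) = 63000
[J]² = 0.639 ⇒ [J] = 0.800 M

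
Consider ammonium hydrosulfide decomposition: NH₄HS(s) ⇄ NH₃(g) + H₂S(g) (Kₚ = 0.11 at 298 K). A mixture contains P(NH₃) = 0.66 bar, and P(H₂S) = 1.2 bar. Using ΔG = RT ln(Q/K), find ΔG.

(NH₄HS is a pure solid — omitted from Qₚ.)
Qₚ = P(NH₃)·P(H₂S) = (0.66)·(1.2) = 0.792
ΔG = RT ln(Qₚ/Kₚ) = (8.314 J mol⁻¹ K⁻¹)(298 K) × ln(0.792/0.11)
   = (2.478 kJ/mol)(1.974) = 4.89 kJ/mol
ΔG > 0, so the forward reaction is non-spontaneous (proceeds in reverse).

ΔG = 4.89 kJ/mol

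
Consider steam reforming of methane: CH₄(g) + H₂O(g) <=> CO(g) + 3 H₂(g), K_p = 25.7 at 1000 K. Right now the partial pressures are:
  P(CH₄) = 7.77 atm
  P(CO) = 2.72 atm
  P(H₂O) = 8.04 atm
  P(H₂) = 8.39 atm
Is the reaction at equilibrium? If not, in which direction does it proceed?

neither direction; the system is at equilibrium

Q_p = P(CO)·P(H₂)³ / (P(CH₄)·P(H₂O)) = (2.72)·(8.39)³ / ((7.77)·(8.04)) = 25.7
Q_p = 25.7 = K_p, so the system is already at equilibrium.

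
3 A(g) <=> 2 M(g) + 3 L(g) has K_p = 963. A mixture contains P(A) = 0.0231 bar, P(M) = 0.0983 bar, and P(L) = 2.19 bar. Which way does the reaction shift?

Q_p = P(M)²·P(L)³ / P(A)³ = (0.0983)²·(2.19)³ / (0.0231)³ = 8230
Q_p = 8230 > K_p = 963, so the reverse reaction proceeds.

reverse (toward reactants)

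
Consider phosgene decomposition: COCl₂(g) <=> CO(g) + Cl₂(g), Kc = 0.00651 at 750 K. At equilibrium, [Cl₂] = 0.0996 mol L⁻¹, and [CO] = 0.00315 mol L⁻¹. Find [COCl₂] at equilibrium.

[COCl₂] = 0.0482 mol L⁻¹

At equilibrium, Kc = [CO]·[Cl₂] / [COCl₂] = 0.00651.
(0.00315)·(0.0996) / ([COCl₂]) = 0.00651
[COCl₂] = 0.0482 mol L⁻¹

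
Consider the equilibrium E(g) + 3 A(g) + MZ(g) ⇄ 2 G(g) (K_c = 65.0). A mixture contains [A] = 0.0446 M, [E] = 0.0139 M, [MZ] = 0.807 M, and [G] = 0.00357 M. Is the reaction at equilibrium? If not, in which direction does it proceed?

Q_c = [G]² / ([E]·[A]³·[MZ]) = (0.00357)² / ((0.0139)·(0.0446)³·(0.807)) = 12.8
Q_c = 12.8 < K_c = 65.0, so the forward reaction proceeds.

forward (toward products)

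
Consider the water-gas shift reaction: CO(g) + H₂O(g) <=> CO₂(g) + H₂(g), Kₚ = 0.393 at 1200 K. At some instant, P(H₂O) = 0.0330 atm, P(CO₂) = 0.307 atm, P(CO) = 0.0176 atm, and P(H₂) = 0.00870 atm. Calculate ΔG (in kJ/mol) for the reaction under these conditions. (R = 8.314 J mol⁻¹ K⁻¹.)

Qₚ = P(CO₂)·P(H₂) / (P(CO)·P(H₂O)) = (0.307)·(0.00870) / ((0.0176)·(0.0330)) = 4.60
ΔG = RT ln(Qₚ/Kₚ) = (8.314 J mol⁻¹ K⁻¹)(1200 K) × ln(4.60/0.393)
   = (9.977 kJ/mol)(2.460) = 24.5 kJ/mol
ΔG > 0, so the forward reaction is non-spontaneous (proceeds in reverse).

ΔG = 24.5 kJ/mol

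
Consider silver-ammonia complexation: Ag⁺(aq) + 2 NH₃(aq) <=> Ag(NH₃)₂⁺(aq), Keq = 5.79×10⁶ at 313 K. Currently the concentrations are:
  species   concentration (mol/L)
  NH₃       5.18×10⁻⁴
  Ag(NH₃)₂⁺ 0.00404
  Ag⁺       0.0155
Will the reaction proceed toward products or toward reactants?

to the right

Q = [Ag(NH₃)₂⁺] / ([Ag⁺]·[NH₃]²) = (0.00404) / ((0.0155)·(5.18×10⁻⁴)²) = 9.71×10⁵
Q = 9.71×10⁵ < Keq = 5.79×10⁶, so the forward reaction proceeds.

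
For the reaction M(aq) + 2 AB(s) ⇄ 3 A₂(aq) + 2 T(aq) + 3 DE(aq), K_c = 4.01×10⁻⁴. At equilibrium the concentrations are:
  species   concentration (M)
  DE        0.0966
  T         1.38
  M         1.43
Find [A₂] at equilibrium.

(AB is a pure solid — omitted from K_c.)
At equilibrium, K_c = [A₂]³·[T]²·[DE]³ / [M] = 4.01×10⁻⁴.
([A₂])³·(1.38)²·(0.0966)³ / (1.43) = 4.01×10⁻⁴
[A₂]³ = 0.334 ⇒ [A₂] = 0.694 M

[A₂] = 0.694 M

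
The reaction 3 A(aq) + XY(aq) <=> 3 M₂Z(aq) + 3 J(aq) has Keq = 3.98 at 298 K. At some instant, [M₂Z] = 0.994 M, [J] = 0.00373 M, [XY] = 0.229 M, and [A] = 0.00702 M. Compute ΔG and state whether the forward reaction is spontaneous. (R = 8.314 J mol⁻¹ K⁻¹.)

ΔG = -4.52 kJ/mol; the forward reaction is spontaneous

Q = [M₂Z]³·[J]³ / ([A]³·[XY]) = (0.994)³·(0.00373)³ / ((0.00702)³·(0.229)) = 0.643
ΔG = RT ln(Q/Keq) = (8.314 J mol⁻¹ K⁻¹)(298 K) × ln(0.643/3.98)
   = (2.478 kJ/mol)(-1.823) = -4.52 kJ/mol
ΔG < 0, so the forward reaction is spontaneous (proceeds forward).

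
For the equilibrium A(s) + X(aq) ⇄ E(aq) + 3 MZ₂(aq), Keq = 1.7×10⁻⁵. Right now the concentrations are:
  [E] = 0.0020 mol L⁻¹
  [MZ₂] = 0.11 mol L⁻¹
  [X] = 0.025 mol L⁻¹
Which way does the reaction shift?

(A is a pure solid — omitted from Q.)
Q = [E]·[MZ₂]³ / [X] = (0.0020)·(0.11)³ / (0.025) = 1.1×10⁻⁴
Q = 1.1×10⁻⁴ > Keq = 1.7×10⁻⁵, so the reverse reaction proceeds.

reverse (toward reactants)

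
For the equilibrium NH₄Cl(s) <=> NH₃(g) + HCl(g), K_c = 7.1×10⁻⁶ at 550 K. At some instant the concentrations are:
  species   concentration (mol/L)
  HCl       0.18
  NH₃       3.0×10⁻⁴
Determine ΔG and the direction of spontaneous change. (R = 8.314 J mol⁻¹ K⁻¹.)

ΔG = 9.28 kJ/mol; the forward reaction is non-spontaneous

(NH₄Cl is a pure solid — omitted from Q_c.)
Q_c = [NH₃]·[HCl] = (3.0×10⁻⁴)·(0.18) = 5.40×10⁻⁵
ΔG = RT ln(Q_c/K_c) = (8.314 J mol⁻¹ K⁻¹)(550 K) × ln(5.40×10⁻⁵/7.1×10⁻⁶)
   = (4.573 kJ/mol)(2.029) = 9.28 kJ/mol
ΔG > 0, so the forward reaction is non-spontaneous (proceeds in reverse).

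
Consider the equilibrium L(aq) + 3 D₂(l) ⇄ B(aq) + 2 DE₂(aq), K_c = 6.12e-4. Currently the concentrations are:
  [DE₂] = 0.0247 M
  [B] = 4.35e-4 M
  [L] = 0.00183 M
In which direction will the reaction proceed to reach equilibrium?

(D₂ is a pure liquid — omitted from Q_c.)
Q_c = [B]·[DE₂]² / [L] = (4.35e-4)·(0.0247)² / (0.00183) = 1.45e-4
Q_c = 1.45e-4 < K_c = 6.12e-4, so the forward reaction proceeds.

to the right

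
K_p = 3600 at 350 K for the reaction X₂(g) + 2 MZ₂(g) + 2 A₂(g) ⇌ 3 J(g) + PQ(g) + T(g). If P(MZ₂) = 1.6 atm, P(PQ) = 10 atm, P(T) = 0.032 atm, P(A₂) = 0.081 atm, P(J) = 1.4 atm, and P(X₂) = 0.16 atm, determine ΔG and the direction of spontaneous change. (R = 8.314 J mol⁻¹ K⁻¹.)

Q_p = P(J)³·P(PQ)·P(T) / (P(X₂)·P(MZ₂)²·P(A₂)²) = (1.4)³·(10)·(0.032) / ((0.16)·(1.6)²·(0.081)²) = 327
ΔG = RT ln(Q_p/K_p) = (8.314 J mol⁻¹ K⁻¹)(350 K) × ln(327/3600)
   = (2.910 kJ/mol)(-2.399) = -6.98 kJ/mol
ΔG < 0, so the forward reaction is spontaneous (proceeds forward).

ΔG = -6.98 kJ/mol; the forward reaction is spontaneous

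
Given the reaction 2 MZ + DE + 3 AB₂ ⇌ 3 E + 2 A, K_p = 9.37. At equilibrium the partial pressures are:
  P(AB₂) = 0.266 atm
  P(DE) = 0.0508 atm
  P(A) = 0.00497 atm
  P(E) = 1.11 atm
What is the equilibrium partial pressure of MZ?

P(MZ) = 0.0614 atm

At equilibrium, K_p = P(E)³·P(A)² / (P(MZ)²·P(DE)·P(AB₂)³) = 9.37.
(1.11)³·(0.00497)² / ((P(MZ))²·(0.0508)·(0.266)³) = 9.37
P(MZ)² = 0.00377 ⇒ P(MZ) = 0.0614 atm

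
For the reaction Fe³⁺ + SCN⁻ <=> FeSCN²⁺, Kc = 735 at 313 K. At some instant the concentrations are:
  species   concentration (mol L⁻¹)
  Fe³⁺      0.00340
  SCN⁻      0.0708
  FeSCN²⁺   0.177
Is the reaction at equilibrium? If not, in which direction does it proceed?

Qc = [FeSCN²⁺] / ([Fe³⁺]·[SCN⁻]) = (0.177) / ((0.00340)·(0.0708)) = 735
Qc = 735 = Kc, so the system is already at equilibrium.

neither direction; the system is at equilibrium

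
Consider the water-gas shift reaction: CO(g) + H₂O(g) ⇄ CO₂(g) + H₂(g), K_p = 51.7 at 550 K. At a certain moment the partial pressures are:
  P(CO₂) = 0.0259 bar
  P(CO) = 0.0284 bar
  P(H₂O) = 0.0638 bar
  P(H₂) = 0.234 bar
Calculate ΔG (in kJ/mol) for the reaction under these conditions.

ΔG = -12.5 kJ/mol

Q_p = P(CO₂)·P(H₂) / (P(CO)·P(H₂O)) = (0.0259)·(0.234) / ((0.0284)·(0.0638)) = 3.34
ΔG = RT ln(Q_p/K_p) = (8.314 J mol⁻¹ K⁻¹)(550 K) × ln(3.34/51.7)
   = (4.573 kJ/mol)(-2.739) = -12.5 kJ/mol
ΔG < 0, so the forward reaction is spontaneous (proceeds forward).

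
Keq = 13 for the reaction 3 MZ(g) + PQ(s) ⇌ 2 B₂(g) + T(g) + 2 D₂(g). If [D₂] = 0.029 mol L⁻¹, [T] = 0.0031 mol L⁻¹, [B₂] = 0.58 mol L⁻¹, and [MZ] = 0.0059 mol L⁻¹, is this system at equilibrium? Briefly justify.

(PQ is a pure solid — omitted from Q.)
Q = [B₂]²·[T]·[D₂]² / [MZ]³ = (0.58)²·(0.0031)·(0.029)² / (0.0059)³ = 4.3
Q = 4.3 < Keq = 13: net forward reaction.

no; Q < K, reaction proceeds forward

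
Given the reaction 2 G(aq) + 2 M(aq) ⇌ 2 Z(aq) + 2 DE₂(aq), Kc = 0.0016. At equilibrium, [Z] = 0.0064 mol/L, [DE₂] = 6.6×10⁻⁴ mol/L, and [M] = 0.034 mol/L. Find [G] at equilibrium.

[G] = 0.0031 mol/L

At equilibrium, Kc = [Z]²·[DE₂]² / ([G]²·[M]²) = 0.0016.
(0.0064)²·(6.6×10⁻⁴)² / (([G])²·(0.034)²) = 0.0016
[G]² = 9.65×10⁻⁶ ⇒ [G] = 0.0031 mol/L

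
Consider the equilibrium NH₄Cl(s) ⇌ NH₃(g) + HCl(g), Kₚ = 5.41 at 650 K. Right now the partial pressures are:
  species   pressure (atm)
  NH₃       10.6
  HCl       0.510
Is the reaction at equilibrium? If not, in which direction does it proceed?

no net change (already at equilibrium)

(NH₄Cl is a pure solid — omitted from Qₚ.)
Qₚ = P(NH₃)·P(HCl) = (10.6)·(0.510) = 5.41
Qₚ = 5.41 = Kₚ, so the system is already at equilibrium.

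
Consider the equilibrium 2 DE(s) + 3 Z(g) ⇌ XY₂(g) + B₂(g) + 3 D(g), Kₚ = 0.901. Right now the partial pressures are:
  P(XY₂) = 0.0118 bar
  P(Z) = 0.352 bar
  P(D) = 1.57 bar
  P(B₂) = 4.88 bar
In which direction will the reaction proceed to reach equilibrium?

reverse (toward reactants)

(DE is a pure solid — omitted from Qₚ.)
Qₚ = P(XY₂)·P(B₂)·P(D)³ / P(Z)³ = (0.0118)·(4.88)·(1.57)³ / (0.352)³ = 5.11
Qₚ = 5.11 > Kₚ = 0.901, so the reverse reaction proceeds.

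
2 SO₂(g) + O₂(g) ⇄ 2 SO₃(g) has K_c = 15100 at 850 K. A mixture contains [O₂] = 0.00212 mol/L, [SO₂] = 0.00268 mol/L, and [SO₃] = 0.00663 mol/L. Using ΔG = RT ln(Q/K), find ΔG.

Q_c = [SO₃]² / ([SO₂]²·[O₂]) = (0.00663)² / ((0.00268)²·(0.00212)) = 2890
ΔG = RT ln(Q_c/K_c) = (8.314 J mol⁻¹ K⁻¹)(850 K) × ln(2890/15100)
   = (7.067 kJ/mol)(-1.653) = -11.7 kJ/mol
ΔG < 0, so the forward reaction is spontaneous (proceeds forward).

ΔG = -11.7 kJ/mol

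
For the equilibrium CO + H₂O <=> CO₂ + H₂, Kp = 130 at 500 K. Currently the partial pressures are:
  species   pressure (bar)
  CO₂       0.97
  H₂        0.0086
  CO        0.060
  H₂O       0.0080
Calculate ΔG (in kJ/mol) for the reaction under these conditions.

Qp = P(CO₂)·P(H₂) / (P(CO)·P(H₂O)) = (0.97)·(0.0086) / ((0.060)·(0.0080)) = 17.4
ΔG = RT ln(Qp/Kp) = (8.314 J mol⁻¹ K⁻¹)(500 K) × ln(17.4/130)
   = (4.157 kJ/mol)(-2.011) = -8.36 kJ/mol
ΔG < 0, so the forward reaction is spontaneous (proceeds forward).

ΔG = -8.36 kJ/mol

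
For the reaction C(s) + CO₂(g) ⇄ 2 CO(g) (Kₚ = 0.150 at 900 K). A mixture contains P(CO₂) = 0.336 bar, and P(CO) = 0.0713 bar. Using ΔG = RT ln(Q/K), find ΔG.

ΔG = -17.2 kJ/mol

(C is a pure solid — omitted from Qₚ.)
Qₚ = P(CO)² / P(CO₂) = (0.0713)² / (0.336) = 0.0151
ΔG = RT ln(Qₚ/Kₚ) = (8.314 J mol⁻¹ K⁻¹)(900 K) × ln(0.0151/0.150)
   = (7.483 kJ/mol)(-2.296) = -17.2 kJ/mol
ΔG < 0, so the forward reaction is spontaneous (proceeds forward).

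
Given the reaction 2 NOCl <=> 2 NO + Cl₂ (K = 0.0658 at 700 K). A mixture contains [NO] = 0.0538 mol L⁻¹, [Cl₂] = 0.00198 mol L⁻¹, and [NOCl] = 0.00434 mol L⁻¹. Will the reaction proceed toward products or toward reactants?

Q = [NO]²·[Cl₂] / [NOCl]² = (0.0538)²·(0.00198) / (0.00434)² = 0.304
Q = 0.304 > K = 0.0658, so the reverse reaction proceeds.

toward reactants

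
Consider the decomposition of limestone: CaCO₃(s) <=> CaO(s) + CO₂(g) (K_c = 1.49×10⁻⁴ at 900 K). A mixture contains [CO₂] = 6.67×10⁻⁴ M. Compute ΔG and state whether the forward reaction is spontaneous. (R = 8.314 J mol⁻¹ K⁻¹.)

(CaCO₃, CaO are pure solids — omitted from Q_c.)
Q_c = [CO₂] = 6.67×10⁻⁴
ΔG = RT ln(Q_c/K_c) = (8.314 J mol⁻¹ K⁻¹)(900 K) × ln(6.67×10⁻⁴/1.49×10⁻⁴)
   = (7.483 kJ/mol)(1.499) = 11.2 kJ/mol
ΔG > 0, so the forward reaction is non-spontaneous (proceeds in reverse).

ΔG = 11.2 kJ/mol; the forward reaction is non-spontaneous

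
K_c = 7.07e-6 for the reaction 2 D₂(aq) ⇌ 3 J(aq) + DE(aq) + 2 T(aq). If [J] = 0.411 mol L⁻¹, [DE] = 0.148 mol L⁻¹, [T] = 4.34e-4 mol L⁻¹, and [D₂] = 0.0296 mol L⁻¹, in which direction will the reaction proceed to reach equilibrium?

toward products

Q_c = [J]³·[DE]·[T]² / [D₂]² = (0.411)³·(0.148)·(4.34e-4)² / (0.0296)² = 2.21e-6
Q_c = 2.21e-6 < K_c = 7.07e-6, so the forward reaction proceeds.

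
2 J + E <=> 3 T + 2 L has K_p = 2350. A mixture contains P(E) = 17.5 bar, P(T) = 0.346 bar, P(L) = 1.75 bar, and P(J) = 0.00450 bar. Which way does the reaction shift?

in the forward direction

Q_p = P(T)³·P(L)² / (P(J)²·P(E)) = (0.346)³·(1.75)² / ((0.00450)²·(17.5)) = 358
Q_p = 358 < K_p = 2350, so the forward reaction proceeds.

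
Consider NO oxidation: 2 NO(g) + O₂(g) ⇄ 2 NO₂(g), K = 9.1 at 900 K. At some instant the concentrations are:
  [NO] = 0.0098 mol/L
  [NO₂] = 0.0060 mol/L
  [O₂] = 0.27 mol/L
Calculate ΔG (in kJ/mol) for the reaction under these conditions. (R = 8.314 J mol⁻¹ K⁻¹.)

Q = [NO₂]² / ([NO]²·[O₂]) = (0.0060)² / ((0.0098)²·(0.27)) = 1.39
ΔG = RT ln(Q/K) = (8.314 J mol⁻¹ K⁻¹)(900 K) × ln(1.39/9.1)
   = (7.483 kJ/mol)(-1.879) = -14.1 kJ/mol
ΔG < 0, so the forward reaction is spontaneous (proceeds forward).

ΔG = -14.1 kJ/mol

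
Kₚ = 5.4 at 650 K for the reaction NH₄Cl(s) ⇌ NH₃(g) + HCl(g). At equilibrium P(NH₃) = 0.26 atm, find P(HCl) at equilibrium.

(NH₄Cl is a pure solid — omitted from Kₚ.)
At equilibrium, Kₚ = P(NH₃)·P(HCl) = 5.4.
(0.26)·(P(HCl)) = 5.4
P(HCl) = 20.8 = 21 atm

P(HCl) = 21 atm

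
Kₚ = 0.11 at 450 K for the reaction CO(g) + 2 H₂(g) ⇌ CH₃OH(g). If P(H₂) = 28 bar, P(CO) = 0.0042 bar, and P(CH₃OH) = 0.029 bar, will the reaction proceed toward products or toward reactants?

forward (toward products)

Qₚ = P(CH₃OH) / (P(CO)·P(H₂)²) = (0.029) / ((0.0042)·(28)²) = 0.0088
Qₚ = 0.0088 < Kₚ = 0.11, so the forward reaction proceeds.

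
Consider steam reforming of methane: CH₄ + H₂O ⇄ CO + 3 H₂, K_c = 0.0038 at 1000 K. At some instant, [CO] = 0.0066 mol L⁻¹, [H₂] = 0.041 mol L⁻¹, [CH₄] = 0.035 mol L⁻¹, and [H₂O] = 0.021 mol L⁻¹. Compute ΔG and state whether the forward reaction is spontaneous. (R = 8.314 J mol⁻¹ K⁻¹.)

ΔG = -15.1 kJ/mol; the forward reaction is spontaneous

Q_c = [CO]·[H₂]³ / ([CH₄]·[H₂O]) = (0.0066)·(0.041)³ / ((0.035)·(0.021)) = 6.19×10⁻⁴
ΔG = RT ln(Q_c/K_c) = (8.314 J mol⁻¹ K⁻¹)(1000 K) × ln(6.19×10⁻⁴/0.0038)
   = (8.314 kJ/mol)(-1.815) = -15.1 kJ/mol
ΔG < 0, so the forward reaction is spontaneous (proceeds forward).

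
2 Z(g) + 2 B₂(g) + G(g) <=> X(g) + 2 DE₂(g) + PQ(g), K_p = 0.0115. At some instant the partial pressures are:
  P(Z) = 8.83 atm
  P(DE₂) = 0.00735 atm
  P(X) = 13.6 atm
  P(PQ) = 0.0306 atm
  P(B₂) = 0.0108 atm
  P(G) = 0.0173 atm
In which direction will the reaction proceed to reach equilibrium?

Q_p = P(X)·P(DE₂)²·P(PQ) / (P(Z)²·P(B₂)²·P(G)) = (13.6)·(0.00735)²·(0.0306) / ((8.83)²·(0.0108)²·(0.0173)) = 0.143
Q_p = 0.143 > K_p = 0.0115, so the reverse reaction proceeds.

in the reverse direction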